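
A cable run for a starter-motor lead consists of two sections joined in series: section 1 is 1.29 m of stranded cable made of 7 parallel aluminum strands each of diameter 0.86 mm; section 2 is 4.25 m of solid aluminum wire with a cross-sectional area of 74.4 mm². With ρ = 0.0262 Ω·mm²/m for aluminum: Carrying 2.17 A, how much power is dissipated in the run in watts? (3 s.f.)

0.0462 W

ρ = 0.0262 Ω·mm²/m = 2.62×10^-8 Ω·m
Section 1: A_strand = π(4.3000e-04)² = 5.809e-07 m²; R₁ = ρL/(N·A_s) = (2.62×10^-8)(1.29)/(7×5.809e-07) = 0.008312 Ω
Section 2: A = 74.4 mm² = 7.440e-05 m²
R₂ = (2.62×10^-8)(4.25)/(7.440e-05) = 0.001497 Ω
R = R₁ + R₂ = 0.009809 Ω
P = I²R = (2.17)² × 0.009809 = 0.0462 W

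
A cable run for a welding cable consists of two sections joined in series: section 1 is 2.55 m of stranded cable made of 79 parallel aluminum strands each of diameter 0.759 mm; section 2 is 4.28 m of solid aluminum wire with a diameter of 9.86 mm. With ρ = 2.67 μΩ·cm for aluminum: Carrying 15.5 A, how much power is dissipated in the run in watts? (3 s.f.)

ρ = 2.67 μΩ·cm = 2.67×10^-8 Ω·m
Section 1: A_strand = π(3.7950e-04)² = 4.525e-07 m²; R₁ = ρL/(N·A_s) = (2.67×10^-8)(2.55)/(79×4.525e-07) = 0.001905 Ω
Section 2: A = π(d/2)² = π(4.9300e-03 m)² = 7.636e-05 m²
R₂ = (2.67×10^-8)(4.28)/(7.636e-05) = 0.001497 Ω
R = R₁ + R₂ = 0.003401 Ω
P = I²R = (15.5)² × 0.003401 = 0.817 W

0.817 W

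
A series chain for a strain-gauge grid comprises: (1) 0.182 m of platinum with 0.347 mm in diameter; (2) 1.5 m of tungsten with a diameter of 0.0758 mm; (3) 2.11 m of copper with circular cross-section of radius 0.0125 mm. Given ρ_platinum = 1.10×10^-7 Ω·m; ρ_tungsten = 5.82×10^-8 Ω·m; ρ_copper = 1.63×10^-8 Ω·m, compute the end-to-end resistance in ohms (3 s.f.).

89.6 Ω

Seg 1: A = π(d/2)² = π(1.7350e-04 m)² = 9.457e-08 m²
R_1 = (1.10×10^-7)(0.182)/(9.457e-08) = 0.2117 Ω
Seg 2: A = π(d/2)² = π(3.7900e-05 m)² = 4.513e-09 m²
R_2 = (5.82×10^-8)(1.5)/(4.513e-09) = 19.35 Ω
Seg 3: A = πr² = π(1.2500e-05 m)² = 4.909e-10 m²
R_3 = (1.63×10^-8)(2.11)/(4.909e-10) = 70.06 Ω
R_total = R_1 + R_2 + R_3 = 89.6 Ω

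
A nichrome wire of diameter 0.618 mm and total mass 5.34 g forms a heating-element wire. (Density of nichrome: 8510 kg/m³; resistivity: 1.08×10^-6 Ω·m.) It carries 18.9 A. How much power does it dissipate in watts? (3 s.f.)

A = π(d/2)² = π(3.0900e-04 m)² = 2.9996e-07 m²
L = m/(density·A) = 0.00534/(8510×2.9996e-07) = 2.092 m
R = ρL/A = (1.08×10^-6)(2.092)/(2.9996e-07) = 7.532 Ω
P = I²R = (18.9)² × 7.532 = 2690 W

2690 W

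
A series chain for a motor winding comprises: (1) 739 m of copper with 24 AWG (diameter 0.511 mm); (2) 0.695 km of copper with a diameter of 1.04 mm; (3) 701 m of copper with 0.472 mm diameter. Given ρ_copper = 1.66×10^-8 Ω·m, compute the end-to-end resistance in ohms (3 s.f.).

140 Ω

Seg 1: A = π(0.511/2 mm)² = π(2.5550e-04 m)² = 2.051e-07 m²
R_1 = (1.66×10^-8)(739)/(2.051e-07) = 59.82 Ω
Seg 2: A = π(d/2)² = π(5.2000e-04 m)² = 8.495e-07 m²
R_2 = (1.66×10^-8)(695)/(8.495e-07) = 13.58 Ω
Seg 3: A = π(d/2)² = π(2.3600e-04 m)² = 1.750e-07 m²
R_3 = (1.66×10^-8)(701)/(1.750e-07) = 66.5 Ω
R_total = R_1 + R_2 + R_3 = 140 Ω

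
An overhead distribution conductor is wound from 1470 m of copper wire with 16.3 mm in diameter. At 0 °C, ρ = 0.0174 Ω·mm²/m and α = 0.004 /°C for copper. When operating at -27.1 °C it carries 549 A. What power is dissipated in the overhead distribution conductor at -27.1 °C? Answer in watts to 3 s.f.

ρ = 0.0174 Ω·mm²/m = 1.74×10^-8 Ω·m
A = π(d/2)² = π(8.1500e-03 m)² = 2.087e-04 m²
R₍0₎ = ρL/A = (1.74×10^-8)(1470)/(2.087e-04) = 0.1226 Ω
R₍-27.1₎ = R₍0₎(1 + αΔT) = 0.1226 × (1 + 0.004×-27.1) = 0.1093 Ω
P = I²R = (549)² × 0.1093 = 32900 W

32900 W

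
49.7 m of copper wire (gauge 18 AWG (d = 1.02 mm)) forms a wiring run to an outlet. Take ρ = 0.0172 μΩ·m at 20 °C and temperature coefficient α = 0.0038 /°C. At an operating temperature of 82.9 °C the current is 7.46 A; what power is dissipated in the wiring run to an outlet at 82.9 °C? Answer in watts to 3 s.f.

ρ = 0.0172 μΩ·m = 1.72×10^-8 Ω·m
A = π(1.02/2 mm)² = π(5.1000e-04 m)² = 8.171e-07 m²
R₍20₎ = ρL/A = (1.72×10^-8)(49.7)/(8.171e-07) = 1.046 Ω
R₍82.9₎ = R₍20₎(1 + αΔT) = 1.046 × (1 + 0.0038×62.9) = 1.296 Ω
P = I²R = (7.46)² × 1.296 = 72.1 W

72.1 W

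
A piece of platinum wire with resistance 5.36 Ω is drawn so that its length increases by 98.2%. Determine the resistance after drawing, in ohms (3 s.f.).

21.1 Ω

k = 1 + 98.2/100 = 1.982; volume constant ⇒ A' = A/k, so R' = k²R.
R' = 3.928 × 5.36 = 21.1 Ω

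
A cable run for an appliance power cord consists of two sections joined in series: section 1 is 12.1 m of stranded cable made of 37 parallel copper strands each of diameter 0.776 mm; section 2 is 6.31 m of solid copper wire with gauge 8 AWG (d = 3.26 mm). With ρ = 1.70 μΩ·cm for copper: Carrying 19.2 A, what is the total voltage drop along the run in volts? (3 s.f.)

ρ = 1.70 μΩ·cm = 1.70×10^-8 Ω·m
Section 1: A_strand = π(3.8800e-04)² = 4.729e-07 m²; R₁ = ρL/(N·A_s) = (1.70×10^-8)(12.1)/(37×4.729e-07) = 0.01175 Ω
Section 2: A = π(3.26/2 mm)² = π(1.6300e-03 m)² = 8.347e-06 m²
R₂ = (1.70×10^-8)(6.31)/(8.347e-06) = 0.01285 Ω
R = R₁ + R₂ = 0.02461 Ω
V = IR = 19.2 × 0.02461 = 0.472 V

0.472 V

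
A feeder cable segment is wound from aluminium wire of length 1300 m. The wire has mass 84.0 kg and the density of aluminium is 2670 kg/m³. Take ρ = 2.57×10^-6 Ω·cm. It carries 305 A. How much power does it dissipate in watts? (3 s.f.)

1.28×10^5 W

ρ = 2.57×10^-6 Ω·cm = 2.57×10^-8 Ω·m
A = m/(density·L) = 84/(2670×1300) = 2.4201e-05 m²
R = ρL/A = (2.57×10^-8)(1300)/(2.4201e-05) = 1.381 Ω
P = I²R = (305)² × 1.381 = 1.28×10^5 W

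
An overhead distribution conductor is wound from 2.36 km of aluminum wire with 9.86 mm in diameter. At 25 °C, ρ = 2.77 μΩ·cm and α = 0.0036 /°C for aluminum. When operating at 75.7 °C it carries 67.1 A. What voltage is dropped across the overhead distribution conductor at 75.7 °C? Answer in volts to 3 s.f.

ρ = 2.77 μΩ·cm = 2.77×10^-8 Ω·m
A = π(d/2)² = π(4.9300e-03 m)² = 7.636e-05 m²
R₍25₎ = ρL/A = (2.77×10^-8)(2360)/(7.636e-05) = 0.8561 Ω
R₍75.7₎ = R₍25₎(1 + αΔT) = 0.8561 × (1 + 0.0036×50.7) = 1.012 Ω
V = IR = 67.1 × 1.012 = 67.9 V

67.9 V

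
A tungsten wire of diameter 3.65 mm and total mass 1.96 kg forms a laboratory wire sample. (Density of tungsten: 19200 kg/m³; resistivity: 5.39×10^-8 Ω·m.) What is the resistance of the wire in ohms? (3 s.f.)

0.0503 Ω

A = π(d/2)² = π(1.8250e-03 m)² = 1.0463e-05 m²
L = m/(density·A) = 1.96/(19200×1.0463e-05) = 9.756 m
R = ρL/A = (5.39×10^-8)(9.756)/(1.0463e-05) = 0.0503 Ω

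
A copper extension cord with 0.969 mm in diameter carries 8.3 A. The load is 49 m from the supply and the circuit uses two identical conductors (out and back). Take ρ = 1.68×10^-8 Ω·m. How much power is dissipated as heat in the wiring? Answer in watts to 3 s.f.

A = π(d/2)² = π(4.8450e-04 m)² = 7.375e-07 m²
Total conductor length (both ways) L = 2 × 49 = 98 m
R = ρL/A = (1.68×10^-8)(98)/(7.375e-07) = 2.233 Ω
P = I²R = (8.3)² × 2.233 = 154 W

154 W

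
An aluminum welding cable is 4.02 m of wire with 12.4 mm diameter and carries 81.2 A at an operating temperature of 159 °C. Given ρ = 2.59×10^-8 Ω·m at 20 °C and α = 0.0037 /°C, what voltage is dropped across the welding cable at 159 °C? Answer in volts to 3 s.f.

A = π(d/2)² = π(6.2000e-03 m)² = 1.208e-04 m²
R₍20₎ = ρL/A = (2.59×10^-8)(4.02)/(1.208e-04) = 8.622×10^-4 Ω
R₍159₎ = R₍20₎(1 + αΔT) = 8.622×10^-4 × (1 + 0.0037×139) = 0.001306 Ω
V = IR = 81.2 × 0.001306 = 0.106 V

0.106 V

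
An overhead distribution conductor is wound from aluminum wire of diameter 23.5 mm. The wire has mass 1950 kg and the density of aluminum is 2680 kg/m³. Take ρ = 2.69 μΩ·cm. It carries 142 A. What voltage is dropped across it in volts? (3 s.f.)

ρ = 2.69 μΩ·cm = 2.69×10^-8 Ω·m
A = π(d/2)² = π(1.1750e-02 m)² = 4.3374e-04 m²
L = m/(density·A) = 1950/(2680×4.3374e-04) = 1678 m
R = ρL/A = (2.69×10^-8)(1678)/(4.3374e-04) = 0.104 Ω
V = IR = 142 × 0.104 = 14.8 V

14.8 V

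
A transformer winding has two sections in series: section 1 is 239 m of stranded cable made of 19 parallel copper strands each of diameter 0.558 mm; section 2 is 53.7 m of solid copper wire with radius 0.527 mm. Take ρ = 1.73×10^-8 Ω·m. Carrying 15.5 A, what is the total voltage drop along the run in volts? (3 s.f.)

30.3 V

Section 1: A_strand = π(2.7900e-04)² = 2.445e-07 m²; R₁ = ρL/(N·A_s) = (1.73×10^-8)(239)/(19×2.445e-07) = 0.8899 Ω
Section 2: A = πr² = π(5.2700e-04 m)² = 8.725e-07 m²
R₂ = (1.73×10^-8)(53.7)/(8.725e-07) = 1.065 Ω
R = R₁ + R₂ = 1.955 Ω
V = IR = 15.5 × 1.955 = 30.3 V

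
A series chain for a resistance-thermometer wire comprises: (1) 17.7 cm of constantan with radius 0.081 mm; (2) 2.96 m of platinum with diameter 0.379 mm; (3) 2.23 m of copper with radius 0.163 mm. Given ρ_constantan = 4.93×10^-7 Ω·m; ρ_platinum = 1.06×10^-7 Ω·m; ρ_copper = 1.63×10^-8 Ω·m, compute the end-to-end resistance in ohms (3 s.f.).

7.45 Ω

Seg 1: A = πr² = π(8.1000e-05 m)² = 2.061e-08 m²
R_1 = (4.93×10^-7)(0.177)/(2.061e-08) = 4.234 Ω
Seg 2: A = π(d/2)² = π(1.8950e-04 m)² = 1.128e-07 m²
R_2 = (1.06×10^-7)(2.96)/(1.128e-07) = 2.781 Ω
Seg 3: A = πr² = π(1.6300e-04 m)² = 8.347e-08 m²
R_3 = (1.63×10^-8)(2.23)/(8.347e-08) = 0.4355 Ω
R_total = R_1 + R_2 + R_3 = 7.45 Ω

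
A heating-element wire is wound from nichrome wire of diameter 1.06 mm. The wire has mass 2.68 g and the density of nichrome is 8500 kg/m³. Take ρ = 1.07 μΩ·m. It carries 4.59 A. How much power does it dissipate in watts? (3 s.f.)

9.13 W

ρ = 1.07 μΩ·m = 1.07×10^-6 Ω·m
A = π(d/2)² = π(5.3000e-04 m)² = 8.8247e-07 m²
L = m/(density·A) = 0.00268/(8500×8.8247e-07) = 0.3573 m
R = ρL/A = (1.07×10^-6)(0.3573)/(8.8247e-07) = 0.4332 Ω
P = I²R = (4.59)² × 0.4332 = 9.13 W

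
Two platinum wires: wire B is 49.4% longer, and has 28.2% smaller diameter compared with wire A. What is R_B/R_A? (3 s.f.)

R ∝ L/d², so R_B/R_A = (1 + 49.4/100) × (1 − 28.2/100)⁻²
= 1.494 × 1.94 = 2.90

2.90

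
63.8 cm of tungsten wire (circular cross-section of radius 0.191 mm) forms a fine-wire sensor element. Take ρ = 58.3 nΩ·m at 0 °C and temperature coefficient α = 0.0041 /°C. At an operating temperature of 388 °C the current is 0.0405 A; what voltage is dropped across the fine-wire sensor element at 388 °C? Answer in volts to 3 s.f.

0.0341 V

ρ = 58.3 nΩ·m = 5.83×10^-8 Ω·m
A = πr² = π(1.9100e-04 m)² = 1.146e-07 m²
R₍0₎ = ρL/A = (5.83×10^-8)(0.638)/(1.146e-07) = 0.3245 Ω
R₍388₎ = R₍0₎(1 + αΔT) = 0.3245 × (1 + 0.0041×388) = 0.8408 Ω
V = IR = 0.0405 × 0.8408 = 0.0341 V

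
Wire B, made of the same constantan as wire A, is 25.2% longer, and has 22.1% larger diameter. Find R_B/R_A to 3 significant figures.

R ∝ L/d², so R_B/R_A = (1 + 25.2/100) × (1 + 22.1/100)⁻²
= 1.252 × 0.6708 = 0.840

0.840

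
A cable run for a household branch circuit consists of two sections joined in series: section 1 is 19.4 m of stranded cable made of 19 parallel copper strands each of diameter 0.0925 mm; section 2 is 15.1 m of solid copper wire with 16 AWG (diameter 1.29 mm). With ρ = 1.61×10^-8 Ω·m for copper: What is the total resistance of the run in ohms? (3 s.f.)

Section 1: A_strand = π(4.6250e-05)² = 6.720e-09 m²; R₁ = ρL/(N·A_s) = (1.61×10^-8)(19.4)/(19×6.720e-09) = 2.446 Ω
Section 2: A = π(1.29/2 mm)² = π(6.4500e-04 m)² = 1.307e-06 m²
R₂ = (1.61×10^-8)(15.1)/(1.307e-06) = 0.186 Ω
R = R₁ + R₂ = 2.63 Ω

2.63 Ω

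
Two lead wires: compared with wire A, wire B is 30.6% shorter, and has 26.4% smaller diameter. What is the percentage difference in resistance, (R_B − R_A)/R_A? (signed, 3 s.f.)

R ∝ L/d², so R_B/R_A = (1 − 30.6/100) × (1 − 26.4/100)⁻²
= 0.694 × 1.846 = 1.281
(R_B − R_A)/R_A = 1.281 − 1 = 28.1%

28.1%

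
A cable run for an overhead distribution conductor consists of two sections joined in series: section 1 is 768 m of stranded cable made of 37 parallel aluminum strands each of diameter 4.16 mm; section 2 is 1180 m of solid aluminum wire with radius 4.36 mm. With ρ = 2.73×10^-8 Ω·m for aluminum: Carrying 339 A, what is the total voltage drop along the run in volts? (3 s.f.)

Section 1: A_strand = π(2.0800e-03)² = 1.359e-05 m²; R₁ = ρL/(N·A_s) = (2.73×10^-8)(768)/(37×1.359e-05) = 0.04169 Ω
Section 2: A = πr² = π(4.3600e-03 m)² = 5.972e-05 m²
R₂ = (2.73×10^-8)(1180)/(5.972e-05) = 0.5394 Ω
R = R₁ + R₂ = 0.5811 Ω
V = IR = 339 × 0.5811 = 197 V

197 V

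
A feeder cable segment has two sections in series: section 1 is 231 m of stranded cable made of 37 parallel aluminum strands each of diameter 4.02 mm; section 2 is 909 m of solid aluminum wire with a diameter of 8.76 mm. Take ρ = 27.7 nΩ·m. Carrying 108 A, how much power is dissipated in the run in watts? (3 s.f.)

5030 W

ρ = 27.7 nΩ·m = 2.77×10^-8 Ω·m
Section 1: A_strand = π(2.0100e-03)² = 1.269e-05 m²; R₁ = ρL/(N·A_s) = (2.77×10^-8)(231)/(37×1.269e-05) = 0.01363 Ω
Section 2: A = π(d/2)² = π(4.3800e-03 m)² = 6.027e-05 m²
R₂ = (2.77×10^-8)(909)/(6.027e-05) = 0.4178 Ω
R = R₁ + R₂ = 0.4314 Ω
P = I²R = (108)² × 0.4314 = 5030 W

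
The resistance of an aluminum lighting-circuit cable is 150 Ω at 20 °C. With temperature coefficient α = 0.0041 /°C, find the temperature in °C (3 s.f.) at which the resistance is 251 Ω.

R = R₀(1 + α(T − T₀)) ⇒ T = T₀ + (R/R₀ − 1)/α
T = 20 + (251/150 − 1)/0.0041 = 20 + (0.6733)/0.0041 = 184 °C

184 °C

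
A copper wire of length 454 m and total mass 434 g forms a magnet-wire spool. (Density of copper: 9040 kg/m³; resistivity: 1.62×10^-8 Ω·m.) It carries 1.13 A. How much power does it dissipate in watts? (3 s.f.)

88.8 W

A = m/(density·L) = 0.434/(9040×454) = 1.0575e-07 m²
R = ρL/A = (1.62×10^-8)(454)/(1.0575e-07) = 69.55 Ω
P = I²R = (1.13)² × 69.55 = 88.8 W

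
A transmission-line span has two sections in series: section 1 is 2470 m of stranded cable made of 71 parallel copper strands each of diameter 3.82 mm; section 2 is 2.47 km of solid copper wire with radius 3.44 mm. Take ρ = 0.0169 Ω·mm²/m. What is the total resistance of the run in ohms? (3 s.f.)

1.17 Ω

ρ = 0.0169 Ω·mm²/m = 1.69×10^-8 Ω·m
Section 1: A_strand = π(1.9100e-03)² = 1.146e-05 m²; R₁ = ρL/(N·A_s) = (1.69×10^-8)(2470)/(71×1.146e-05) = 0.0513 Ω
Section 2: A = πr² = π(3.4400e-03 m)² = 3.718e-05 m²
R₂ = (1.69×10^-8)(2470)/(3.718e-05) = 1.123 Ω
R = R₁ + R₂ = 1.17 Ω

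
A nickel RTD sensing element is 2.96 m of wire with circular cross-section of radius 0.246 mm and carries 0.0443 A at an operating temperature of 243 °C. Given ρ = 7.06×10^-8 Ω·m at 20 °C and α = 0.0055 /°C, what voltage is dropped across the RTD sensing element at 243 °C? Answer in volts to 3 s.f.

0.108 V

A = πr² = π(2.4600e-04 m)² = 1.901e-07 m²
R₍20₎ = ρL/A = (7.06×10^-8)(2.96)/(1.901e-07) = 1.099 Ω
R₍243₎ = R₍20₎(1 + αΔT) = 1.099 × (1 + 0.0055×223) = 2.447 Ω
V = IR = 0.0443 × 2.447 = 0.108 V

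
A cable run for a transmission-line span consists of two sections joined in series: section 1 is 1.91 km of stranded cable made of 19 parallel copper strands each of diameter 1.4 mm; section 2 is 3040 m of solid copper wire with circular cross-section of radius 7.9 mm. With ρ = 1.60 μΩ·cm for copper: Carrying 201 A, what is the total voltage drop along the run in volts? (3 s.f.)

ρ = 1.60 μΩ·cm = 1.60×10^-8 Ω·m
Section 1: A_strand = π(7.0000e-04)² = 1.539e-06 m²; R₁ = ρL/(N·A_s) = (1.60×10^-8)(1910)/(19×1.539e-06) = 1.045 Ω
Section 2: A = πr² = π(7.9000e-03 m)² = 1.961e-04 m²
R₂ = (1.60×10^-8)(3040)/(1.961e-04) = 0.2481 Ω
R = R₁ + R₂ = 1.293 Ω
V = IR = 201 × 1.293 = 260 V

260 V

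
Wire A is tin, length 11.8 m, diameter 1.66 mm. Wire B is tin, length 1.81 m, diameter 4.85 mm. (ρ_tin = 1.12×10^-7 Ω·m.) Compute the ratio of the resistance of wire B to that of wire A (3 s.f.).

R ∝ ρL/d², so R_B/R_A = (L_B/L_A) × (d_A/d_B)²
= (1.81/11.8) × (1.66/4.85)² = 0.0180

0.0180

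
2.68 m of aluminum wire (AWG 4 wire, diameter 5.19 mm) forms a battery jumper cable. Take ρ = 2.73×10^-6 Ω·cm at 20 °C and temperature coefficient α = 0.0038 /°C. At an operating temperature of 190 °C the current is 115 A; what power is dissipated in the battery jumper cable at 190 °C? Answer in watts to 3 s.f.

75.3 W

ρ = 2.73×10^-6 Ω·cm = 2.73×10^-8 Ω·m
A = π(5.19/2 mm)² = π(2.5950e-03 m)² = 2.116e-05 m²
R₍20₎ = ρL/A = (2.73×10^-8)(2.68)/(2.116e-05) = 0.003458 Ω
R₍190₎ = R₍20₎(1 + αΔT) = 0.003458 × (1 + 0.0038×170) = 0.005692 Ω
P = I²R = (115)² × 0.005692 = 75.3 W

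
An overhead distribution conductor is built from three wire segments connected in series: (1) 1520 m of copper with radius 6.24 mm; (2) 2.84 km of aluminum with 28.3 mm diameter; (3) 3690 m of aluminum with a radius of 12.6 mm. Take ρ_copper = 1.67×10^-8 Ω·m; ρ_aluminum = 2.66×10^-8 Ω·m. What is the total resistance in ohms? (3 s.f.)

Seg 1: A = πr² = π(6.2400e-03 m)² = 1.223e-04 m²
R_1 = (1.67×10^-8)(1520)/(1.223e-04) = 0.2075 Ω
Seg 2: A = π(d/2)² = π(1.4150e-02 m)² = 6.290e-04 m²
R_2 = (2.66×10^-8)(2840)/(6.290e-04) = 0.1201 Ω
Seg 3: A = πr² = π(1.2600e-02 m)² = 4.988e-04 m²
R_3 = (2.66×10^-8)(3690)/(4.988e-04) = 0.1968 Ω
R_total = R_1 + R_2 + R_3 = 0.524 Ω

0.524 Ω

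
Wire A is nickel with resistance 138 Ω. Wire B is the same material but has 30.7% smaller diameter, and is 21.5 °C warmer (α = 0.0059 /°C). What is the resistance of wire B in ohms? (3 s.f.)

324 Ω

R ∝ ρL/d² with ρ ∝ (1+αΔT), so R_B/R_A = (1 − 30.7/100)⁻² × (1 + 0.0059×21.5)
= 2.082 × 1.127 = 2.346
R_B = 2.346 × 138 = 324 Ω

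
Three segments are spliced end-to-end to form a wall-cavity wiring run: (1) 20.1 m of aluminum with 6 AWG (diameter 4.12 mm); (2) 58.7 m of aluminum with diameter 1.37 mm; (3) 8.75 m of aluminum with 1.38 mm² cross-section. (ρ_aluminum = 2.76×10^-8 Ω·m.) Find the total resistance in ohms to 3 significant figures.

1.32 Ω

Seg 1: A = π(4.12/2 mm)² = π(2.0600e-03 m)² = 1.333e-05 m²
R_1 = (2.76×10^-8)(20.1)/(1.333e-05) = 0.04161 Ω
Seg 2: A = π(d/2)² = π(6.8500e-04 m)² = 1.474e-06 m²
R_2 = (2.76×10^-8)(58.7)/(1.474e-06) = 1.099 Ω
Seg 3: A = 1.38 mm² = 1.380e-06 m²
R_3 = (2.76×10^-8)(8.75)/(1.380e-06) = 0.175 Ω
R_total = R_1 + R_2 + R_3 = 1.32 Ω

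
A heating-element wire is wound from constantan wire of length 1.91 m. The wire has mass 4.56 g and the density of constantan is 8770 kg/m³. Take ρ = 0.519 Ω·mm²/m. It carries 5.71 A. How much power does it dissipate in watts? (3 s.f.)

ρ = 0.519 Ω·mm²/m = 5.19×10^-7 Ω·m
A = m/(density·L) = 0.00456/(8770×1.91) = 2.7223e-07 m²
R = ρL/A = (5.19×10^-7)(1.91)/(2.7223e-07) = 3.641 Ω
P = I²R = (5.71)² × 3.641 = 119 W

119 W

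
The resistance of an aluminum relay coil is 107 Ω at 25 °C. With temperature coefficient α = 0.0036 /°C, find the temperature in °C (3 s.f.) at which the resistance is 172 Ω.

R = R₀(1 + α(T − T₀)) ⇒ T = T₀ + (R/R₀ − 1)/α
T = 25 + (172/107 − 1)/0.0036 = 25 + (0.6075)/0.0036 = 194 °C

194 °C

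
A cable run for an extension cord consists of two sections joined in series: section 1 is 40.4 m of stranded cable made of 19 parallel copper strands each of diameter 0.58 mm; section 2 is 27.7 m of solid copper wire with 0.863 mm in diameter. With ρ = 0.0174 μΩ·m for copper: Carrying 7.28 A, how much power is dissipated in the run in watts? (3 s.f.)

51.1 W

ρ = 0.0174 μΩ·m = 1.74×10^-8 Ω·m
Section 1: A_strand = π(2.9000e-04)² = 2.642e-07 m²; R₁ = ρL/(N·A_s) = (1.74×10^-8)(40.4)/(19×2.642e-07) = 0.14 Ω
Section 2: A = π(d/2)² = π(4.3150e-04 m)² = 5.849e-07 m²
R₂ = (1.74×10^-8)(27.7)/(5.849e-07) = 0.824 Ω
R = R₁ + R₂ = 0.964 Ω
P = I²R = (7.28)² × 0.964 = 51.1 W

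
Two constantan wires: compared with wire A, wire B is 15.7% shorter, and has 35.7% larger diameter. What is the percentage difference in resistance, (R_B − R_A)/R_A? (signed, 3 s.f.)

R ∝ L/d², so R_B/R_A = (1 − 15.7/100) × (1 + 35.7/100)⁻²
= 0.843 × 0.5431 = 0.4578
(R_B − R_A)/R_A = 0.4578 − 1 = -54.2%

-54.2%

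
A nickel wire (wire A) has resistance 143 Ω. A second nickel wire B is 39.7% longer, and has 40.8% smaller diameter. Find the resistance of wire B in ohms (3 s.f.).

R ∝ L/d², so R_B/R_A = (1 + 39.7/100) × (1 − 40.8/100)⁻²
= 1.397 × 2.853 = 3.986
R_B = 3.986 × 143 = 570 Ω

570 Ω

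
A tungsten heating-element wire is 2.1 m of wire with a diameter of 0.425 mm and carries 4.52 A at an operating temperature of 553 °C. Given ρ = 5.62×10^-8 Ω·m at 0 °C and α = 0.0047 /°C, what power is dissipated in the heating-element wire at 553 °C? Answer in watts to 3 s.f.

A = π(d/2)² = π(2.1250e-04 m)² = 1.419e-07 m²
R₍0₎ = ρL/A = (5.62×10^-8)(2.1)/(1.419e-07) = 0.8319 Ω
R₍553₎ = R₍0₎(1 + αΔT) = 0.8319 × (1 + 0.0047×553) = 2.994 Ω
P = I²R = (4.52)² × 2.994 = 61.2 W

61.2 W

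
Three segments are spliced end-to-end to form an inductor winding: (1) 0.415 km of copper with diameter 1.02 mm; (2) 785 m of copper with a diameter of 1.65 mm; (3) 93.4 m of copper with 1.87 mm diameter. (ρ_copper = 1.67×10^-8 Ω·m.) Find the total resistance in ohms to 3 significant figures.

15.2 Ω

Seg 1: A = π(d/2)² = π(5.1000e-04 m)² = 8.171e-07 m²
R_1 = (1.67×10^-8)(415)/(8.171e-07) = 8.482 Ω
Seg 2: A = π(d/2)² = π(8.2500e-04 m)² = 2.138e-06 m²
R_2 = (1.67×10^-8)(785)/(2.138e-06) = 6.131 Ω
Seg 3: A = π(d/2)² = π(9.3500e-04 m)² = 2.746e-06 m²
R_3 = (1.67×10^-8)(93.4)/(2.746e-06) = 0.5679 Ω
R_total = R_1 + R_2 + R_3 = 15.2 Ω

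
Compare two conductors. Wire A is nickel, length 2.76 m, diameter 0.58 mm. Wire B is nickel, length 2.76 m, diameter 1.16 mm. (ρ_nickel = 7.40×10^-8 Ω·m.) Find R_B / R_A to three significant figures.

R ∝ ρL/d², so R_B/R_A = (d_A/d_B)²
= (0.58/1.16)² = 0.250

0.250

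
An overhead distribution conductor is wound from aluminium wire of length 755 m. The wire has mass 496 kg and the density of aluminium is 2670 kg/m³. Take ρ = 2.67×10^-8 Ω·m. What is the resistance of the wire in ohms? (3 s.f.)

A = m/(density·L) = 496/(2670×755) = 2.4605e-04 m²
R = ρL/A = (2.67×10^-8)(755)/(2.4605e-04) = 0.0819 Ω

0.0819 Ω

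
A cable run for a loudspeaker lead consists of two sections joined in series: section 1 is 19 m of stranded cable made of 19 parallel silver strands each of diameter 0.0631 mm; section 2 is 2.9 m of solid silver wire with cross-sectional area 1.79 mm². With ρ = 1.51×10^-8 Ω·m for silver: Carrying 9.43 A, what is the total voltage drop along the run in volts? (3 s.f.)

45.8 V

Section 1: A_strand = π(3.1550e-05)² = 3.127e-09 m²; R₁ = ρL/(N·A_s) = (1.51×10^-8)(19)/(19×3.127e-09) = 4.829 Ω
Section 2: A = 1.79 mm² = 1.790e-06 m²
R₂ = (1.51×10^-8)(2.9)/(1.790e-06) = 0.02446 Ω
R = R₁ + R₂ = 4.853 Ω
V = IR = 9.43 × 4.853 = 45.8 V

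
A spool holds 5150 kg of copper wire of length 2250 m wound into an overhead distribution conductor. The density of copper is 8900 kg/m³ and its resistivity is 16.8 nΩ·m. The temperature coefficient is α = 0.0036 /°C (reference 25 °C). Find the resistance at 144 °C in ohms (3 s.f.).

0.210 Ω

ρ = 16.8 nΩ·m = 1.68×10^-8 Ω·m
A = m/(density·L) = 5150/(8900×2250) = 2.5718e-04 m²
R = ρL/A = (1.68×10^-8)(2250)/(2.5718e-04) = 0.147 Ω
R(144 °C) = 0.147 × (1 + 0.0036×119) = 0.210 Ω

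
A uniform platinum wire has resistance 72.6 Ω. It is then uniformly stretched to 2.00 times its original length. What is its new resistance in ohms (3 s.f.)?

Volume constant ⇒ A' = A/k with k = 2. R' = ρ(kL)/(A/k) = k²R.
R' = 4 × 72.6 = 290 Ω

290 Ω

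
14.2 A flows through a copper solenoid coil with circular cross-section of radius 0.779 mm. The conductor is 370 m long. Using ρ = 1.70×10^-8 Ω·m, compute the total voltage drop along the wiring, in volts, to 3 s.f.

A = πr² = π(7.7900e-04 m)² = 1.906e-06 m²
R = ρL/A = (1.70×10^-8)(370)/(1.906e-06) = 3.299 Ω
V = IR = 14.2 × 3.299 = 46.9 V

46.9 V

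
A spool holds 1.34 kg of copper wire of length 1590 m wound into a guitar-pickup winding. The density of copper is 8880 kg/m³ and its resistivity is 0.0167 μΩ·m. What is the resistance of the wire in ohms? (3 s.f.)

ρ = 0.0167 μΩ·m = 1.67×10^-8 Ω·m
A = m/(density·L) = 1.34/(8880×1590) = 9.4906e-08 m²
R = ρL/A = (1.67×10^-8)(1590)/(9.4906e-08) = 280 Ω

280 Ω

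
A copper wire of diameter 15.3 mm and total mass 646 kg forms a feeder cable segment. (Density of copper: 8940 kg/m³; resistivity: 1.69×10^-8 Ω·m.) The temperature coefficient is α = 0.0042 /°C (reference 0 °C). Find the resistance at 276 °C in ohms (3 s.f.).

0.0780 Ω

A = π(d/2)² = π(7.6500e-03 m)² = 1.8385e-04 m²
L = m/(density·A) = 646/(8940×1.8385e-04) = 393 m
R = ρL/A = (1.69×10^-8)(393)/(1.8385e-04) = 0.03613 Ω
R(276 °C) = 0.03613 × (1 + 0.0042×276) = 0.0780 Ω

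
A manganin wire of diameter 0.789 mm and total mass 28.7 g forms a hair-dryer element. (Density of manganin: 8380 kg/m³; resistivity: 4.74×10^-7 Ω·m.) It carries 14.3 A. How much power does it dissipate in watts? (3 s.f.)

1390 W

A = π(d/2)² = π(3.9450e-04 m)² = 4.8893e-07 m²
L = m/(density·A) = 0.0287/(8380×4.8893e-07) = 7.005 m
R = ρL/A = (4.74×10^-7)(7.005)/(4.8893e-07) = 6.791 Ω
P = I²R = (14.3)² × 6.791 = 1390 W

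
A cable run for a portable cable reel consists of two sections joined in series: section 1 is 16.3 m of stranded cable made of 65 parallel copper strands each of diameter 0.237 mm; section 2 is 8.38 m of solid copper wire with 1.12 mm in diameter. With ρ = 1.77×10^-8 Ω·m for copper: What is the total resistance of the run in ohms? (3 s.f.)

Section 1: A_strand = π(1.1850e-04)² = 4.412e-08 m²; R₁ = ρL/(N·A_s) = (1.77×10^-8)(16.3)/(65×4.412e-08) = 0.1006 Ω
Section 2: A = π(d/2)² = π(5.6000e-04 m)² = 9.852e-07 m²
R₂ = (1.77×10^-8)(8.38)/(9.852e-07) = 0.1506 Ω
R = R₁ + R₂ = 0.251 Ω

0.251 Ω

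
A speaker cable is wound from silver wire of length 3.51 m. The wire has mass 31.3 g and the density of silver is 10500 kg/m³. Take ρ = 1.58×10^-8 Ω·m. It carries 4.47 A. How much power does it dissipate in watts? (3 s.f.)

A = m/(density·L) = 0.0313/(10500×3.51) = 8.4927e-07 m²
R = ρL/A = (1.58×10^-8)(3.51)/(8.4927e-07) = 0.0653 Ω
P = I²R = (4.47)² × 0.0653 = 1.30 W

1.30 W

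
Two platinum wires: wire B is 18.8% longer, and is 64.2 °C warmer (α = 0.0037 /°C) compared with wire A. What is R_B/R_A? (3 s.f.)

1.47

R ∝ ρL/d² with ρ ∝ (1+αΔT), so R_B/R_A = (1 + 18.8/100) × (1 + 0.0037×64.2)
= 1.188 × 1.238 = 1.47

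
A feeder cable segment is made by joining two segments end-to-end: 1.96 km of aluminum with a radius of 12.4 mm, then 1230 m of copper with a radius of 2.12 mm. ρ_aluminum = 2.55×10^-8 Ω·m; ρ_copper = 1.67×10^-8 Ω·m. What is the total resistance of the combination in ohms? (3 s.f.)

1.56 Ω

Segment 1: A = πr² = π(1.2400e-02 m)² = 4.831e-04 m²
R₁ = ρL/A = (2.55×10^-8)(1960)/(4.831e-04) = 0.1035 Ω
Segment 2: A = πr² = π(2.1200e-03 m)² = 1.412e-05 m²
R₂ = (1.67×10^-8)(1230)/(1.412e-05) = 1.455 Ω
R = R₁ + R₂ = 1.56 Ω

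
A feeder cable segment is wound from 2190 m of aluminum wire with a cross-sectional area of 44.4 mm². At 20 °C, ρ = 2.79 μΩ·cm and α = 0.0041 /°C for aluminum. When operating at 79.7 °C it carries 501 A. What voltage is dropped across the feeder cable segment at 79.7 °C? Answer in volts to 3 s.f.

858 V

ρ = 2.79 μΩ·cm = 2.79×10^-8 Ω·m
A = 44.4 mm² = 4.440e-05 m²
R₍20₎ = ρL/A = (2.79×10^-8)(2190)/(4.440e-05) = 1.376 Ω
R₍79.7₎ = R₍20₎(1 + αΔT) = 1.376 × (1 + 0.0041×59.7) = 1.713 Ω
V = IR = 501 × 1.713 = 858 V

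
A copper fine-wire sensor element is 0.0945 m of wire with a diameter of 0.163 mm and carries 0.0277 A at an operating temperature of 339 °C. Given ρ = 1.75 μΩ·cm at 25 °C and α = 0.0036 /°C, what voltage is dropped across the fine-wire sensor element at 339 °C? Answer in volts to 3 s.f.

0.00468 V

ρ = 1.75 μΩ·cm = 1.75×10^-8 Ω·m
A = π(d/2)² = π(8.1500e-05 m)² = 2.087e-08 m²
R₍25₎ = ρL/A = (1.75×10^-8)(0.0945)/(2.087e-08) = 0.07925 Ω
R₍339₎ = R₍25₎(1 + αΔT) = 0.07925 × (1 + 0.0036×314) = 0.1688 Ω
V = IR = 0.0277 × 0.1688 = 0.00468 V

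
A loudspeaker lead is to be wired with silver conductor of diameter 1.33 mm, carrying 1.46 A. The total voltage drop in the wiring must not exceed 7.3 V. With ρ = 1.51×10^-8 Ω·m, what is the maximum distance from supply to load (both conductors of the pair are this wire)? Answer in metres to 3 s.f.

A = π(d/2)² = π(6.6500e-04 m)² = 1.389e-06 m²
L_max = V_max·A/(2·ρI) = (7.3)(1.389e-06)/(2×1.51×10^-8×1.46) = 230 m

230 m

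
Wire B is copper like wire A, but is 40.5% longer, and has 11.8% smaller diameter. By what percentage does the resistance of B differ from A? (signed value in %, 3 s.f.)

80.6%

R ∝ L/d², so R_B/R_A = (1 + 40.5/100) × (1 − 11.8/100)⁻²
= 1.405 × 1.286 = 1.806
(R_B − R_A)/R_A = 1.806 − 1 = 80.6%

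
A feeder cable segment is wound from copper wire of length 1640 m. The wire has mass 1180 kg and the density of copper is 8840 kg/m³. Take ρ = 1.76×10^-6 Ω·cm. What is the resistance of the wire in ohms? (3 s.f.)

ρ = 1.76×10^-6 Ω·cm = 1.76×10^-8 Ω·m
A = m/(density·L) = 1180/(8840×1640) = 8.1393e-05 m²
R = ρL/A = (1.76×10^-8)(1640)/(8.1393e-05) = 0.355 Ω

0.355 Ω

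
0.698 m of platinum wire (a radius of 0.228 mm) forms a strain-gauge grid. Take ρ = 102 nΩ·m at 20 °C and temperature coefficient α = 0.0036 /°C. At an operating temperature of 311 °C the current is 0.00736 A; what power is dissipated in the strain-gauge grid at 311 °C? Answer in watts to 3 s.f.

ρ = 102 nΩ·m = 1.02×10^-7 Ω·m
A = πr² = π(2.2800e-04 m)² = 1.633e-07 m²
R₍20₎ = ρL/A = (1.02×10^-7)(0.698)/(1.633e-07) = 0.4359 Ω
R₍311₎ = R₍20₎(1 + αΔT) = 0.4359 × (1 + 0.0036×291) = 0.8926 Ω
P = I²R = (0.00736)² × 0.8926 = 4.84×10^-5 W

4.84×10^-5 W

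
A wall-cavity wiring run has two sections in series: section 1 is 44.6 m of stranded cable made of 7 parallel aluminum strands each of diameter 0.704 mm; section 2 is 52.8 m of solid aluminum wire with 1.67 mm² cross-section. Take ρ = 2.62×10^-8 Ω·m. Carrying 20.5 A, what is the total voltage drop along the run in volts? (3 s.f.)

25.8 V

Section 1: A_strand = π(3.5200e-04)² = 3.893e-07 m²; R₁ = ρL/(N·A_s) = (2.62×10^-8)(44.6)/(7×3.893e-07) = 0.4288 Ω
Section 2: A = 1.67 mm² = 1.670e-06 m²
R₂ = (2.62×10^-8)(52.8)/(1.670e-06) = 0.8284 Ω
R = R₁ + R₂ = 1.257 Ω
V = IR = 20.5 × 1.257 = 25.8 V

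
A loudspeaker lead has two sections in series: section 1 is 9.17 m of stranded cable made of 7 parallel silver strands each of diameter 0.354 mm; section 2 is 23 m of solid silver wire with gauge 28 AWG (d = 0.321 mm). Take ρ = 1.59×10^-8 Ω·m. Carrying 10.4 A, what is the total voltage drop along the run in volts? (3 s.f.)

49.2 V

Section 1: A_strand = π(1.7700e-04)² = 9.842e-08 m²; R₁ = ρL/(N·A_s) = (1.59×10^-8)(9.17)/(7×9.842e-08) = 0.2116 Ω
Section 2: A = π(0.321/2 mm)² = π(1.6050e-04 m)² = 8.093e-08 m²
R₂ = (1.59×10^-8)(23)/(8.093e-08) = 4.519 Ω
R = R₁ + R₂ = 4.73 Ω
V = IR = 10.4 × 4.73 = 49.2 V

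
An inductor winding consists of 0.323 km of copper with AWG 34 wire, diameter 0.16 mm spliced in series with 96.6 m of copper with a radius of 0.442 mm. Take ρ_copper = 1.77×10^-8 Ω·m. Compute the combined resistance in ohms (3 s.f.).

Segment 1: A = π(0.16/2 mm)² = π(8.0000e-05 m)² = 2.011e-08 m²
R₁ = ρL/A = (1.77×10^-8)(323)/(2.011e-08) = 284.3 Ω
Segment 2: A = πr² = π(4.4200e-04 m)² = 6.138e-07 m²
R₂ = (1.77×10^-8)(96.6)/(6.138e-07) = 2.786 Ω
R = R₁ + R₂ = 287 Ω

287 Ω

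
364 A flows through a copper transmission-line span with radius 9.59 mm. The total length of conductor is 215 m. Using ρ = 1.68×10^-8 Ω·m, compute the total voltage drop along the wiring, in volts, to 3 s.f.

4.55 V

A = πr² = π(9.5900e-03 m)² = 2.889e-04 m²
R = ρL/A = (1.68×10^-8)(215)/(2.889e-04) = 0.0125 Ω
V = IR = 364 × 0.0125 = 4.55 V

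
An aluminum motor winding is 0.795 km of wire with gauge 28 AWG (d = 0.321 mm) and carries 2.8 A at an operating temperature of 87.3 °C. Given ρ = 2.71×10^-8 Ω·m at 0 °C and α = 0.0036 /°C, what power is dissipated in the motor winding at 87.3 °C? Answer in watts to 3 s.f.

2740 W

A = π(0.321/2 mm)² = π(1.6050e-04 m)² = 8.093e-08 m²
R₍0₎ = ρL/A = (2.71×10^-8)(795)/(8.093e-08) = 266.2 Ω
R₍87.3₎ = R₍0₎(1 + αΔT) = 266.2 × (1 + 0.0036×87.3) = 349.9 Ω
P = I²R = (2.8)² × 349.9 = 2740 W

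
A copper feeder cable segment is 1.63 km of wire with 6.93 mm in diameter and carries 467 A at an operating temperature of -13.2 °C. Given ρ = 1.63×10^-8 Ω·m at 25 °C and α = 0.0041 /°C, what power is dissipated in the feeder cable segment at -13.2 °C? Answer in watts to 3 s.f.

A = π(d/2)² = π(3.4650e-03 m)² = 3.772e-05 m²
R₍25₎ = ρL/A = (1.63×10^-8)(1630)/(3.772e-05) = 0.7044 Ω
R₍-13.2₎ = R₍25₎(1 + αΔT) = 0.7044 × (1 + 0.0041×-38.2) = 0.5941 Ω
P = I²R = (467)² × 0.5941 = 1.30×10^5 W

1.30×10^5 W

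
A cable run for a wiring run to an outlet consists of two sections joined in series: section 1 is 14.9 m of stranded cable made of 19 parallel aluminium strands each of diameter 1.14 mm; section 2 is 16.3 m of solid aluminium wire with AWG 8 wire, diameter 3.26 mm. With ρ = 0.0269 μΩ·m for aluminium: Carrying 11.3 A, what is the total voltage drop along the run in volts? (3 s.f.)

0.827 V

ρ = 0.0269 μΩ·m = 2.69×10^-8 Ω·m
Section 1: A_strand = π(5.7000e-04)² = 1.021e-06 m²; R₁ = ρL/(N·A_s) = (2.69×10^-8)(14.9)/(19×1.021e-06) = 0.02067 Ω
Section 2: A = π(3.26/2 mm)² = π(1.6300e-03 m)² = 8.347e-06 m²
R₂ = (2.69×10^-8)(16.3)/(8.347e-06) = 0.05253 Ω
R = R₁ + R₂ = 0.0732 Ω
V = IR = 11.3 × 0.0732 = 0.827 V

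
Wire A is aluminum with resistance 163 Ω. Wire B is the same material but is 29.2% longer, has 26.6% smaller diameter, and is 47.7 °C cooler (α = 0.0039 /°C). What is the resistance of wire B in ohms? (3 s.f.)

R ∝ ρL/d² with ρ ∝ (1+αΔT), so R_B/R_A = (1 + 29.2/100) × (1 − 26.6/100)⁻² × (1 − 0.0039×47.7)
= 1.292 × 1.856 × 0.814 = 1.952
R_B = 1.952 × 163 = 318 Ω

318 Ω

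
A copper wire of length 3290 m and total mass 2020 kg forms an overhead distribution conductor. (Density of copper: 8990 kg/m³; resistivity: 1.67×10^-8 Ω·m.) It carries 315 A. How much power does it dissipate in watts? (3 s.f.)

79800 W

A = m/(density·L) = 2020/(8990×3290) = 6.8296e-05 m²
R = ρL/A = (1.67×10^-8)(3290)/(6.8296e-05) = 0.8045 Ω
P = I²R = (315)² × 0.8045 = 79800 W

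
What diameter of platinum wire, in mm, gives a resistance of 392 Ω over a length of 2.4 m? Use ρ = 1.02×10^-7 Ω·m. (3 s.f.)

0.0282 mm

A = ρL/R = (1.02×10^-7)(2.4)/(392) = 6.245e-10 m²
d = 2√(A/π) = 2.820e-05 m = 0.0282 mm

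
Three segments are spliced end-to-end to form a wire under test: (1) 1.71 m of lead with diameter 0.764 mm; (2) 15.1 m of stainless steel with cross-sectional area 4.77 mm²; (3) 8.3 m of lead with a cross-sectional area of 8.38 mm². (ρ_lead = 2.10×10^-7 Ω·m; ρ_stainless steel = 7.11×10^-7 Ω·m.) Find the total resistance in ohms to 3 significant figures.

Seg 1: A = π(d/2)² = π(3.8200e-04 m)² = 4.584e-07 m²
R_1 = (2.10×10^-7)(1.71)/(4.584e-07) = 0.7833 Ω
Seg 2: A = 4.77 mm² = 4.770e-06 m²
R_2 = (7.11×10^-7)(15.1)/(4.770e-06) = 2.251 Ω
Seg 3: A = 8.38 mm² = 8.380e-06 m²
R_3 = (2.10×10^-7)(8.3)/(8.380e-06) = 0.208 Ω
R_total = R_1 + R_2 + R_3 = 3.24 Ω

3.24 Ω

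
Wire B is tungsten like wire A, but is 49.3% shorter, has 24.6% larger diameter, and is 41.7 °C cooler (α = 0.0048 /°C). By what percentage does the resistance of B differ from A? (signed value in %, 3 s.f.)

R ∝ ρL/d² with ρ ∝ (1+αΔT), so R_B/R_A = (1 − 49.3/100) × (1 + 24.6/100)⁻² × (1 − 0.0048×41.7)
= 0.507 × 0.6441 × 0.7998 = 0.2612
(R_B − R_A)/R_A = 0.2612 − 1 = -73.9%

-73.9%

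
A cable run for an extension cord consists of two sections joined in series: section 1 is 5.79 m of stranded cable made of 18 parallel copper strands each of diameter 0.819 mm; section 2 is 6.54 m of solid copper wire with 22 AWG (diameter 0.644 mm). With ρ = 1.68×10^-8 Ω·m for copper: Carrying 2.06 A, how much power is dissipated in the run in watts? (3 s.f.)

1.47 W

Section 1: A_strand = π(4.0950e-04)² = 5.268e-07 m²; R₁ = ρL/(N·A_s) = (1.68×10^-8)(5.79)/(18×5.268e-07) = 0.01026 Ω
Section 2: A = π(0.644/2 mm)² = π(3.2200e-04 m)² = 3.257e-07 m²
R₂ = (1.68×10^-8)(6.54)/(3.257e-07) = 0.3373 Ω
R = R₁ + R₂ = 0.3476 Ω
P = I²R = (2.06)² × 0.3476 = 1.47 W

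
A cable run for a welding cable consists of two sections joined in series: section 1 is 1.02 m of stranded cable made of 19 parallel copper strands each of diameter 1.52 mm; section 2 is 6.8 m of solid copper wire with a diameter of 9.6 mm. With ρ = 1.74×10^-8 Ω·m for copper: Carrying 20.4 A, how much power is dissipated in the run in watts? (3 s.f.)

Section 1: A_strand = π(7.6000e-04)² = 1.815e-06 m²; R₁ = ρL/(N·A_s) = (1.74×10^-8)(1.02)/(19×1.815e-06) = 5.148×10^-4 Ω
Section 2: A = π(d/2)² = π(4.8000e-03 m)² = 7.238e-05 m²
R₂ = (1.74×10^-8)(6.8)/(7.238e-05) = 0.001635 Ω
R = R₁ + R₂ = 0.002149 Ω
P = I²R = (20.4)² × 0.002149 = 0.895 W

0.895 W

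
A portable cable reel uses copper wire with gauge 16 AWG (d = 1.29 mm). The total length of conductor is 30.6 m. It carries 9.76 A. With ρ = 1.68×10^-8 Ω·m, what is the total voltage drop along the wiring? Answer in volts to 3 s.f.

3.84 V

A = π(1.29/2 mm)² = π(6.4500e-04 m)² = 1.307e-06 m²
R = ρL/A = (1.68×10^-8)(30.6)/(1.307e-06) = 0.3933 Ω
V = IR = 9.76 × 0.3933 = 3.84 V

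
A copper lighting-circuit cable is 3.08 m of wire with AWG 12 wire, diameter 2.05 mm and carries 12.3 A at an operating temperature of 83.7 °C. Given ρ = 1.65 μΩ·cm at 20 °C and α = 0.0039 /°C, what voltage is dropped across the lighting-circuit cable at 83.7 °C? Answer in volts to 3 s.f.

0.236 V

ρ = 1.65 μΩ·cm = 1.65×10^-8 Ω·m
A = π(2.05/2 mm)² = π(1.0250e-03 m)² = 3.301e-06 m²
R₍20₎ = ρL/A = (1.65×10^-8)(3.08)/(3.301e-06) = 0.0154 Ω
R₍83.7₎ = R₍20₎(1 + αΔT) = 0.0154 × (1 + 0.0039×63.7) = 0.01922 Ω
V = IR = 12.3 × 0.01922 = 0.236 V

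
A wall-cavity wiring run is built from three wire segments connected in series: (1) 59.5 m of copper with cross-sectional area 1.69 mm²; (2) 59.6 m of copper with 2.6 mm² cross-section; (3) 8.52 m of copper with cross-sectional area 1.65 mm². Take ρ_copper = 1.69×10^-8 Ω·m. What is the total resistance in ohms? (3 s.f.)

1.07 Ω

Seg 1: A = 1.69 mm² = 1.690e-06 m²
R_1 = (1.69×10^-8)(59.5)/(1.690e-06) = 0.595 Ω
Seg 2: A = 2.6 mm² = 2.600e-06 m²
R_2 = (1.69×10^-8)(59.6)/(2.600e-06) = 0.3874 Ω
Seg 3: A = 1.65 mm² = 1.650e-06 m²
R_3 = (1.69×10^-8)(8.52)/(1.650e-06) = 0.08727 Ω
R_total = R_1 + R_2 + R_3 = 1.07 Ω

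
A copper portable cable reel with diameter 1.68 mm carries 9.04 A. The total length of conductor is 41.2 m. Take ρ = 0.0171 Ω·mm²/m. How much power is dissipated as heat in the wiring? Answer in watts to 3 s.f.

ρ = 0.0171 Ω·mm²/m = 1.71×10^-8 Ω·m
A = π(d/2)² = π(8.4000e-04 m)² = 2.217e-06 m²
R = ρL/A = (1.71×10^-8)(41.2)/(2.217e-06) = 0.3178 Ω
P = I²R = (9.04)² × 0.3178 = 26.0 W

26.0 W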